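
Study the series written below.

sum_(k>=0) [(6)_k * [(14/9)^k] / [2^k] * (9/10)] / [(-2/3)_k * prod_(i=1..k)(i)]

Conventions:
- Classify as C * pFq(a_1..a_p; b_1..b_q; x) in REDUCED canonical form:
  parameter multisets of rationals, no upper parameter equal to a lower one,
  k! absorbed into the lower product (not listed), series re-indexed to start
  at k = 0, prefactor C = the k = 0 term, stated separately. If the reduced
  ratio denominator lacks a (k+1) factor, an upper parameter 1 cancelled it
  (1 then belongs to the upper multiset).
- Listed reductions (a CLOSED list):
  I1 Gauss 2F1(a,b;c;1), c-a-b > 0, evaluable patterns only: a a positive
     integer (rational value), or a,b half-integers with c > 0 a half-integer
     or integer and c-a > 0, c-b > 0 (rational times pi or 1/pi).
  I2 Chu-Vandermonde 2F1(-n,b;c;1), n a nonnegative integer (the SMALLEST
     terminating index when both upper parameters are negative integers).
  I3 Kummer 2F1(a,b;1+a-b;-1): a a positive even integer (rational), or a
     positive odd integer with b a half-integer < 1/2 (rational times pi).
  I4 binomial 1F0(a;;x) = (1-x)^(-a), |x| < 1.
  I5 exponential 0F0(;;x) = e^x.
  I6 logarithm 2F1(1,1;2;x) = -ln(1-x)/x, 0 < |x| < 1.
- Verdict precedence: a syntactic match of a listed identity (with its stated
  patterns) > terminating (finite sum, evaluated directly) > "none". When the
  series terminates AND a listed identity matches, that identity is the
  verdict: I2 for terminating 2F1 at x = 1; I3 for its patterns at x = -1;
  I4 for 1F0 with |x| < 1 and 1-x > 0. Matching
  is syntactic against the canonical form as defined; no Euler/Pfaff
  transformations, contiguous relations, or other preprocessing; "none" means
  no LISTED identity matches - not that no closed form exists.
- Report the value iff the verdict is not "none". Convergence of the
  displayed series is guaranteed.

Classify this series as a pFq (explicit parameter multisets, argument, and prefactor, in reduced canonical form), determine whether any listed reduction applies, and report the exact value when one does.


The tell: t_0 being 9/10, the two k-th powers (C = 9/10, x = 7/9) combine into one argument.
Consecutive-term ratio: r(k) = (7/9) * (k+6) / [(k-2/3) (k+1)] - rational in k, leading ratio (7/9); with t_0 = 9/10, classification follows.

At argument 7/9: a 1F1 with upper {6}, lower {-2/3}, scaled by C = 9/10. Verdict: none. A 1F1 with upper {6} fits none of I1-I6 at x = 7/9; the sum runs forever.


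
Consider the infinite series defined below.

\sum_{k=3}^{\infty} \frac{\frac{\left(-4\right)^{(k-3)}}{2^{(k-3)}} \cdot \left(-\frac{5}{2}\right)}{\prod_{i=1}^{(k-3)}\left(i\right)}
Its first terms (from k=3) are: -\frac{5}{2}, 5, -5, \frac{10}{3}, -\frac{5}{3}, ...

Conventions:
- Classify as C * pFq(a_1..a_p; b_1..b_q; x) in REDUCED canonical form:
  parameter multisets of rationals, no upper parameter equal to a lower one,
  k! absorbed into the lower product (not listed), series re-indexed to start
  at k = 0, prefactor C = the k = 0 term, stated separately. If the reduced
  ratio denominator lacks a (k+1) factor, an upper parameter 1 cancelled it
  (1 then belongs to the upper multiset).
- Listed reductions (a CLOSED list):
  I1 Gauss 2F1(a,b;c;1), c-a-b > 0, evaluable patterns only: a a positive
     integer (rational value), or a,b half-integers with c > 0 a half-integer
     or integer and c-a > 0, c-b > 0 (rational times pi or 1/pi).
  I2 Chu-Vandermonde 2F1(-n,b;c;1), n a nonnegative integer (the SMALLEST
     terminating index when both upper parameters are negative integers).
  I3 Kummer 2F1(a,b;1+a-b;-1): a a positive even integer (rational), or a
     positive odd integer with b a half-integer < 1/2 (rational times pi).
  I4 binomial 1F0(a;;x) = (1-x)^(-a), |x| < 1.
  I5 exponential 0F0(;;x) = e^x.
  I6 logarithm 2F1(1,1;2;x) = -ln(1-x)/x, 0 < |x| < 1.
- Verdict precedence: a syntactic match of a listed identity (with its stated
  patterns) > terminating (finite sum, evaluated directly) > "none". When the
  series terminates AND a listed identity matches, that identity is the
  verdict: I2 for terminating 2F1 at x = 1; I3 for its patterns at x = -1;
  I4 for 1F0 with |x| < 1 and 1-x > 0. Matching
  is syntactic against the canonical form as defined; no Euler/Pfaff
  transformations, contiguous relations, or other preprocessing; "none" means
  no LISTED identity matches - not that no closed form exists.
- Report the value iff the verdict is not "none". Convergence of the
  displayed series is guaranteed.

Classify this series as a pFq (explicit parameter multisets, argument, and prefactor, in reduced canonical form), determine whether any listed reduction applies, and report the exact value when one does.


Reduced: x = -2, 0F0, upper = {-}, lower = {-}, C = -\frac{5}{2}. Verdict: this is the I5 exponential reduction (the 0F0 exponential series at x = -2). Hence: \left(-\frac{5}{2}\right) \cdot e^{-2}.

The tell: x = -2 and the two k-th powers (prefactor -5/2) combine into one argument.
Adjacent-term ratio: r(k) = -2 * 1 / [(k+1)] - poly over poly, x = -2 from leading terms; C = -\frac{5}{2} at k = 0.


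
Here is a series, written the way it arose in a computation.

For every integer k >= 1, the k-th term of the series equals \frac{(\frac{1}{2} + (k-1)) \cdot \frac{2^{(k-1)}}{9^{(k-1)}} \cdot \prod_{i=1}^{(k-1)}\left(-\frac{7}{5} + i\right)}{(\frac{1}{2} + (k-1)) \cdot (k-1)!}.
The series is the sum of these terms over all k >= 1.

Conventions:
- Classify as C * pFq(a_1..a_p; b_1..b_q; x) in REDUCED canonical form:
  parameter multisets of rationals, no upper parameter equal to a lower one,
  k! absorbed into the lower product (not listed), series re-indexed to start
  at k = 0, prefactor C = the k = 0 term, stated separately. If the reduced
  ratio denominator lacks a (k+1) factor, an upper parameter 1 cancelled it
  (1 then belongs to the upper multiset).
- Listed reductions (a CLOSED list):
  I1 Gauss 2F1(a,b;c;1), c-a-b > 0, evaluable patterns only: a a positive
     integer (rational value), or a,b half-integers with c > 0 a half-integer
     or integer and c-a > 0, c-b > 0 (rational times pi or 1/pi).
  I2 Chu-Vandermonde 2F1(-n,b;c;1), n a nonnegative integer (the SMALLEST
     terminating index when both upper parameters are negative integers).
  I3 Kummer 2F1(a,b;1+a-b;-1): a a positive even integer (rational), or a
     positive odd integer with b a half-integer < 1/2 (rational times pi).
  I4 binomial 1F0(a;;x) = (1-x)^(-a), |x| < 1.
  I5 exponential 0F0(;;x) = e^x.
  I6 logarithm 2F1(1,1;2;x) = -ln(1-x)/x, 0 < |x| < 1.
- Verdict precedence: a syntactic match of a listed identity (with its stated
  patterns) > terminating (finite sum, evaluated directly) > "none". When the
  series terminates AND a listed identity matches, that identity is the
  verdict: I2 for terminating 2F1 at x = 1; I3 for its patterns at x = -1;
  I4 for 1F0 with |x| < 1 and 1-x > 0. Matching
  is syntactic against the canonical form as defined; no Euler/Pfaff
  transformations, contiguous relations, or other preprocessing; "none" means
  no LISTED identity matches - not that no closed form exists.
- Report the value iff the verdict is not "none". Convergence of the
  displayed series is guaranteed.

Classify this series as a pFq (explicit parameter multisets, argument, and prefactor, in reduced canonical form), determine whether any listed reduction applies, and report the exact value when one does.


Prefactor 1, argument \frac{2}{9}: 1F0 with upper {-\frac{2}{5}} over lower {-}. Verdict: the I4 binomial reduction applies (the 1F0 binomial series: exponent 2/5, x = \frac{2}{9}). Its exact value is \left(\frac{7}{9}\right)^{\frac{2}{5}}.

The tell: from the first term 1: the running product (C = 1) telescopes to a rising factorial.
Ratio: r(k) = \frac{2}{9} * (k-\frac{2}{5}) / [(k+1)] - poly over poly, x = \frac{2}{9} from leading terms; C = 1 at k = 0.


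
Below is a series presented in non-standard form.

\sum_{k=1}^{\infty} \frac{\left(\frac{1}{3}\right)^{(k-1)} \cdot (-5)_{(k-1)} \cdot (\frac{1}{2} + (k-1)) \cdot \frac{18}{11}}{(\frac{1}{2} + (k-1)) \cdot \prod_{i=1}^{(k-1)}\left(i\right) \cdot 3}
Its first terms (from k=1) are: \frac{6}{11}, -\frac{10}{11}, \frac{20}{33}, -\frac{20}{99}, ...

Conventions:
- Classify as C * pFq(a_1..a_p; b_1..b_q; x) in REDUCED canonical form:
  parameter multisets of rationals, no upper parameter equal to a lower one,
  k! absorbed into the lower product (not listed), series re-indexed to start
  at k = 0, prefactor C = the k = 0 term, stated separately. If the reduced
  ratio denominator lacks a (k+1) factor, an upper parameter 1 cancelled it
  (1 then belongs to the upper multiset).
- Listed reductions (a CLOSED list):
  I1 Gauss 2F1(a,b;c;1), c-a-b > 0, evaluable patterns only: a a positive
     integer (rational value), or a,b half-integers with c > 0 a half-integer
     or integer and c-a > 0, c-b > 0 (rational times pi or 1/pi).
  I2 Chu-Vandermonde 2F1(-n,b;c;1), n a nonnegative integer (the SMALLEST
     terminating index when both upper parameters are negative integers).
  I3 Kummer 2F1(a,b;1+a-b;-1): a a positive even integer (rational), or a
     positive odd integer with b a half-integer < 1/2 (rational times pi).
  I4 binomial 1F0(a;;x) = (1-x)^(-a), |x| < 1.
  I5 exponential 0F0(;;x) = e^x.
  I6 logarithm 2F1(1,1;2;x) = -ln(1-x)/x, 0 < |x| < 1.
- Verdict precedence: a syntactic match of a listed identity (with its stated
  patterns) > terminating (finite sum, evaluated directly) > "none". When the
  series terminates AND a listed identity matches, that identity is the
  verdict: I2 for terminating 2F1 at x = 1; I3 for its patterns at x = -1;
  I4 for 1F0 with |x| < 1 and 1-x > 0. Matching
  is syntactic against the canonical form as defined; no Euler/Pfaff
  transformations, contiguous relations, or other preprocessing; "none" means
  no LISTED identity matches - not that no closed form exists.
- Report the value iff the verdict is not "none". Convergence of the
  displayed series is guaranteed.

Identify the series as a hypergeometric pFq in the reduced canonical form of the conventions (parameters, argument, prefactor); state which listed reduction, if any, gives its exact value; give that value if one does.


The series (x = \frac{1}{3}) is 1F0: upper {-5}, lower {-}, prefactor \frac{6}{11}. Verdict: the binomial series (I4) matches (the 1F0 binomial series: exponent 5, x = \frac{1}{3}). Sum: \frac{64}{891}.

The tell: t_0 being \frac{6}{11}, the factor k + 1/2 cancels (top and bottom), leaving C = 6/11, x = 1/3.
Term ratio: r(k) = \frac{1}{3} * (k-5) / [(k+1)] - poly over poly, x = \frac{1}{3} from leading terms; C = \frac{6}{11} at k = 0.


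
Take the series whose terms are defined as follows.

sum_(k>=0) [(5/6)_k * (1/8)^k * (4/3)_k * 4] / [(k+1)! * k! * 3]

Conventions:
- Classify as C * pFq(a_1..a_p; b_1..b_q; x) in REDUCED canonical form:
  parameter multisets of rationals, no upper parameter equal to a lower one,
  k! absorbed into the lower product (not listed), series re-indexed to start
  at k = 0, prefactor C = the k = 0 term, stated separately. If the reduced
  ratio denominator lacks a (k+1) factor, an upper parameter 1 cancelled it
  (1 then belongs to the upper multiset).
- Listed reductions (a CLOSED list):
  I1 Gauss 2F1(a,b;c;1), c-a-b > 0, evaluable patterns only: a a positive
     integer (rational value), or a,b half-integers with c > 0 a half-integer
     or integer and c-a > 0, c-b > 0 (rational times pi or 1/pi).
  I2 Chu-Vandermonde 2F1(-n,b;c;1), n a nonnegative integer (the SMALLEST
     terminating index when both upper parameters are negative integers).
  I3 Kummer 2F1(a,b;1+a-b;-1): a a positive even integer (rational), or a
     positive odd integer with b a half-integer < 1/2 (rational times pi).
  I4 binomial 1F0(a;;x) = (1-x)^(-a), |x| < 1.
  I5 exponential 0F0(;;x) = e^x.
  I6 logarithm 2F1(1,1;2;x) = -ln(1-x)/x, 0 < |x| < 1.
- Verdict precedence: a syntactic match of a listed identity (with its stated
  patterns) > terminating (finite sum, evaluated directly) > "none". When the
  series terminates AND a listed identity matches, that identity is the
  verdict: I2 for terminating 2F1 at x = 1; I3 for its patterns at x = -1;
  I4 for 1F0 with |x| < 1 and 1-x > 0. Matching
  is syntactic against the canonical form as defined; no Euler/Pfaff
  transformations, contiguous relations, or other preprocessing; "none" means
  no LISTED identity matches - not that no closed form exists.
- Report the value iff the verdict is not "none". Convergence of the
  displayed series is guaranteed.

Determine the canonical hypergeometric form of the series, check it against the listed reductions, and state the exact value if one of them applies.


Key observation: from the first term 4/3: the denominator's factorial ratio (C = 4/3, x = 1/8) is a lower Pochhammer.
Consecutive-term ratio: r(k) = (1/8) * (k+5/6) (k+4/3) / [(k+2) (k+1)] ; factor over Q: parameters, x = (1/8), and C = 4/3.

Reduced: x = 1/8, 2F1, upper = {5/6, 4/3}, lower = {2}, C = 4/3. Verdict: none (x = 1/8): each listed identity misses the multisets {5/6, 4/3} ; {2}.


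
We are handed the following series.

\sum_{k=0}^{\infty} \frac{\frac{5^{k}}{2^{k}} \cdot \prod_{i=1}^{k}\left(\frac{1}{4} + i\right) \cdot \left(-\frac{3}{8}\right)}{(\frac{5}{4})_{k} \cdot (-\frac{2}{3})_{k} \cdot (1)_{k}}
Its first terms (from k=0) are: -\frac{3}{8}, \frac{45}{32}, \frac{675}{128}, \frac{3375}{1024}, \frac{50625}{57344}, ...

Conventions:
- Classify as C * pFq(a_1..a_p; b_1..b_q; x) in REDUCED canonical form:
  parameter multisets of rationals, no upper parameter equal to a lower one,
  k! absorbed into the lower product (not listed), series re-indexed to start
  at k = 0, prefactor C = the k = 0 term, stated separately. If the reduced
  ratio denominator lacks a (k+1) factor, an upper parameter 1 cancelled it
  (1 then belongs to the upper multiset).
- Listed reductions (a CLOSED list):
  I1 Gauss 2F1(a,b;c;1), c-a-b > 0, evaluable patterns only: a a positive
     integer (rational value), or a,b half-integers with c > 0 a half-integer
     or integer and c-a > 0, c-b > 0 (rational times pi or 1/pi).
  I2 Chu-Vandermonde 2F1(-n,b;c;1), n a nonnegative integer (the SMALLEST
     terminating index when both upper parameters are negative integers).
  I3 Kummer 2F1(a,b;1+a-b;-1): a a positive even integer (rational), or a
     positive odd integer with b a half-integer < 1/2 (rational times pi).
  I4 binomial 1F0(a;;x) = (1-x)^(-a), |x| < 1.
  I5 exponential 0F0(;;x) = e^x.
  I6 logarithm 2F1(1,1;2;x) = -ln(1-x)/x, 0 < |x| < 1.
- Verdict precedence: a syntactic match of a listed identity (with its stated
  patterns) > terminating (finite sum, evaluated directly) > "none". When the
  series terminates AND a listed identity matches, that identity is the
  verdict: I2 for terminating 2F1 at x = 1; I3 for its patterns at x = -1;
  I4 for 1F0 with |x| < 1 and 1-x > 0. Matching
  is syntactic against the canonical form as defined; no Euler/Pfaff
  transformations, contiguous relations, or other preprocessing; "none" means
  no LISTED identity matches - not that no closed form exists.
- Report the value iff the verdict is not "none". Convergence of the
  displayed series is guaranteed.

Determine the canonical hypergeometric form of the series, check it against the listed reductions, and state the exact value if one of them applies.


At argument \frac{5}{2}: a 0F1 with upper {-}, lower {-\frac{2}{3}}, scaled by C = -\frac{3}{8}. Verdict: none here - no I1-I6 shape fits x = \frac{5}{2} with lower {-\frac{2}{3}}.

Key observation: t_0 being -\frac{3}{8}, (1)_k (C = -3/8, x = 5/2) is k! itself.
Adjacent-term ratio: r(k) = \frac{5}{2} * 1 / [(k-\frac{2}{3}) (k+1)] - poly over poly, x = \frac{5}{2} from leading terms; C = -\frac{3}{8} at k = 0.


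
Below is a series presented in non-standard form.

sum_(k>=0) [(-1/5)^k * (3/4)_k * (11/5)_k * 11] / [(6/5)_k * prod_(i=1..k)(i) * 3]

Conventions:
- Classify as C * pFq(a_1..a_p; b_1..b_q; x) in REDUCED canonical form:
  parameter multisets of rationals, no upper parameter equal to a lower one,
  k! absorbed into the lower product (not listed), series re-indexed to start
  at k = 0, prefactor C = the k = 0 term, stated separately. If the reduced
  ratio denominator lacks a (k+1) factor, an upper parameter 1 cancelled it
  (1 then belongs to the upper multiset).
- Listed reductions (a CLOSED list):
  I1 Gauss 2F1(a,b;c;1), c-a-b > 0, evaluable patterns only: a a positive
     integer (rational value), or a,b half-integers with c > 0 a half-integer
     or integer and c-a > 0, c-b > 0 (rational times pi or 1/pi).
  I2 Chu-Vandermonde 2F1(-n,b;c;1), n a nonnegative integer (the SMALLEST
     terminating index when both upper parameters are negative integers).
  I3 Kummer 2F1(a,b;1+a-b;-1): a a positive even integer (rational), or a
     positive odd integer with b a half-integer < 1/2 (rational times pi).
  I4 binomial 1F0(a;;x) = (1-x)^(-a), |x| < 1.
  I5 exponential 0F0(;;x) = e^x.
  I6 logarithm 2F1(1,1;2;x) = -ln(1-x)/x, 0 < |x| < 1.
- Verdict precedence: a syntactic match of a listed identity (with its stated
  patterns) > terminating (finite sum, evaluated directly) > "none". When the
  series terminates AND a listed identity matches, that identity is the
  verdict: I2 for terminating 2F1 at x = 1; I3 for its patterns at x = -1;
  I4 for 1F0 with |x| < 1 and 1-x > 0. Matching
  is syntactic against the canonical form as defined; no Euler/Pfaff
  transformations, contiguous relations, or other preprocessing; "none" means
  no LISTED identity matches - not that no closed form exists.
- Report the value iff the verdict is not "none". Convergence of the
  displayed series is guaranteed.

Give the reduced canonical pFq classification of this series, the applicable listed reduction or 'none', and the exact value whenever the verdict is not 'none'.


Canonical form: C = 11/3 times 2F1 with upper {3/4, 11/5}, lower {6/5}, x = -1/5. Verdict: none - this 2F1 at x = -1/5 matches no listed pattern, and upper {3/4, 11/5} holds no stopper.

First insight: t_0 = 11/3 here, and the product of the first k integers (C = 11/3, x = -1/5) is k!.
Adjacent-term ratio: r(k) = (-1/5) * (k+3/4) (k+11/5) / [(k+6/5) (k+1)] - poly over poly, x = (-1/5) from leading terms; C = 11/3 at k = 0.


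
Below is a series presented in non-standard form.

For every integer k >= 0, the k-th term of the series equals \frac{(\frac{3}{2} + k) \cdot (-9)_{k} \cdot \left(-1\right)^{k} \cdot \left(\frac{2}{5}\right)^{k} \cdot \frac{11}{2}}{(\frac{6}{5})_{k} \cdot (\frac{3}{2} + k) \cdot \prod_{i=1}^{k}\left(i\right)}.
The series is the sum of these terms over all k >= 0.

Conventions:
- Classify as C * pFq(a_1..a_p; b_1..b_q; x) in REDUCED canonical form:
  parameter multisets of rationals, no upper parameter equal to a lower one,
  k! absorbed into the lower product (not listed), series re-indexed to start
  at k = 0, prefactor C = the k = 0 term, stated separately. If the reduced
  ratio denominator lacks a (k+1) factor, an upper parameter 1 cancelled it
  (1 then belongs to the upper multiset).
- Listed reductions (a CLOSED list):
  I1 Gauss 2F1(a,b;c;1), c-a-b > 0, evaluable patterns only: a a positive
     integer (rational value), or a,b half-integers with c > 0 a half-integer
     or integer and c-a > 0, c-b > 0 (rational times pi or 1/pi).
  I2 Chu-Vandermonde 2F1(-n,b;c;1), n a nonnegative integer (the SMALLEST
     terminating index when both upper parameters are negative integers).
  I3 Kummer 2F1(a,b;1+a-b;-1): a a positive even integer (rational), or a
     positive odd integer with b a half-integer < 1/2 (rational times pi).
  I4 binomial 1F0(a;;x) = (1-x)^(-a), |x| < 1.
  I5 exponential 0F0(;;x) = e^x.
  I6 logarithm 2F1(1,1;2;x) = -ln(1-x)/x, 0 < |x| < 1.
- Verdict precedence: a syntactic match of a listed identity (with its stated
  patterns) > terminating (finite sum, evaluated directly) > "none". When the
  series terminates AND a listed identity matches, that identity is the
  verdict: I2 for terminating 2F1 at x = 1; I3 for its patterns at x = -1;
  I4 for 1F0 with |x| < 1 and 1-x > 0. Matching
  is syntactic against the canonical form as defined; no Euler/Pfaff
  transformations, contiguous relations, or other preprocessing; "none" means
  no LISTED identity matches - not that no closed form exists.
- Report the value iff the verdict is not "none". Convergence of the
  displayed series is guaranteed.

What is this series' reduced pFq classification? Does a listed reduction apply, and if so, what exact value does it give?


With C = \frac{11}{2}: the canonical form is 1F1(-9; \frac{6}{5}; -\frac{2}{5}). Verdict: terminating (-9 upstairs). 10 nonzero terms in all; added directly. Its exact value is \frac{16393514869}{430952886}.

Structural cue: x = -\frac{2}{5} and the (-1)^k factor (C = 11/2) folds into the argument's sign.
Ratio: r(k) = -\frac{2}{5} * (k-9) / [(k+\frac{6}{5}) (k+1)] - rational; roots negated = parameters, x = -\frac{2}{5}, C = \frac{11}{2}.


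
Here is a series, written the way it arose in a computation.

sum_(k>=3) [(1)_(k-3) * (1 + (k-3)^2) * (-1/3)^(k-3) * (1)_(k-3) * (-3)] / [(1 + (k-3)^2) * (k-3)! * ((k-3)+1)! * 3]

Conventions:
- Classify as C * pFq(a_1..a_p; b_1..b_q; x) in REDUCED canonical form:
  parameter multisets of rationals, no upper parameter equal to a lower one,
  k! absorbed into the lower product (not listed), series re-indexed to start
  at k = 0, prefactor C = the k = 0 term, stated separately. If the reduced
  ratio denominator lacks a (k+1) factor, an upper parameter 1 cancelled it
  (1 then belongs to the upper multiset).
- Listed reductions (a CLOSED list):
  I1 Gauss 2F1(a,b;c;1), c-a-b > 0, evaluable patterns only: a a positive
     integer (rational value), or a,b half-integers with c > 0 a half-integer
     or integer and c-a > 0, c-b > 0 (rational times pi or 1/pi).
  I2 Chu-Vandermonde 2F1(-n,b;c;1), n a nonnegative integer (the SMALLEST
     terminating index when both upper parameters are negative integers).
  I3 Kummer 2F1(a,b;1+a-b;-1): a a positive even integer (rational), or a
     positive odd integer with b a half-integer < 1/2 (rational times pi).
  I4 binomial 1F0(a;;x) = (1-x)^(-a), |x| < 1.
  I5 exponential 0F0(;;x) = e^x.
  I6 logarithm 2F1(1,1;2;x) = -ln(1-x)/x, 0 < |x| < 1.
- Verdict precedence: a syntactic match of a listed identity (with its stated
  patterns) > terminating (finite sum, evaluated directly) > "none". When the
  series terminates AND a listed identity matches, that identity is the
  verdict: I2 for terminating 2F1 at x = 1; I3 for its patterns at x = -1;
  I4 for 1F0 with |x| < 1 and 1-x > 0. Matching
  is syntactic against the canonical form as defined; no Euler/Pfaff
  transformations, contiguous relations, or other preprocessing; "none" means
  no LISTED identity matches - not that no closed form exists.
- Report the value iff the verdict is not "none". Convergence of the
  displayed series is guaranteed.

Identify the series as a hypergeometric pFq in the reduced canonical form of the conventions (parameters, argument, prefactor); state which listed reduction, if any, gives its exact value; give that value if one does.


Structural cue: t_0 = -1 here, and the constant factors (C = -1, x = -1/3) combine into one prefactor.
Term ratio: r(k) = (-1/3) * (k+1) (k+1) / [(k+2) (k+1)] - rational; roots negated = parameters, x = (-1/3), C = -1.

Classification (C = -1): 2F1 with upper {1, 1}, lower {2}, argument x = -1/3. Verdict at x = -1/3: logarithm (I6) matches (the logarithm: parameters (1,1;2), x = -1/3). Its exact value is (-3) * ln(4/3).


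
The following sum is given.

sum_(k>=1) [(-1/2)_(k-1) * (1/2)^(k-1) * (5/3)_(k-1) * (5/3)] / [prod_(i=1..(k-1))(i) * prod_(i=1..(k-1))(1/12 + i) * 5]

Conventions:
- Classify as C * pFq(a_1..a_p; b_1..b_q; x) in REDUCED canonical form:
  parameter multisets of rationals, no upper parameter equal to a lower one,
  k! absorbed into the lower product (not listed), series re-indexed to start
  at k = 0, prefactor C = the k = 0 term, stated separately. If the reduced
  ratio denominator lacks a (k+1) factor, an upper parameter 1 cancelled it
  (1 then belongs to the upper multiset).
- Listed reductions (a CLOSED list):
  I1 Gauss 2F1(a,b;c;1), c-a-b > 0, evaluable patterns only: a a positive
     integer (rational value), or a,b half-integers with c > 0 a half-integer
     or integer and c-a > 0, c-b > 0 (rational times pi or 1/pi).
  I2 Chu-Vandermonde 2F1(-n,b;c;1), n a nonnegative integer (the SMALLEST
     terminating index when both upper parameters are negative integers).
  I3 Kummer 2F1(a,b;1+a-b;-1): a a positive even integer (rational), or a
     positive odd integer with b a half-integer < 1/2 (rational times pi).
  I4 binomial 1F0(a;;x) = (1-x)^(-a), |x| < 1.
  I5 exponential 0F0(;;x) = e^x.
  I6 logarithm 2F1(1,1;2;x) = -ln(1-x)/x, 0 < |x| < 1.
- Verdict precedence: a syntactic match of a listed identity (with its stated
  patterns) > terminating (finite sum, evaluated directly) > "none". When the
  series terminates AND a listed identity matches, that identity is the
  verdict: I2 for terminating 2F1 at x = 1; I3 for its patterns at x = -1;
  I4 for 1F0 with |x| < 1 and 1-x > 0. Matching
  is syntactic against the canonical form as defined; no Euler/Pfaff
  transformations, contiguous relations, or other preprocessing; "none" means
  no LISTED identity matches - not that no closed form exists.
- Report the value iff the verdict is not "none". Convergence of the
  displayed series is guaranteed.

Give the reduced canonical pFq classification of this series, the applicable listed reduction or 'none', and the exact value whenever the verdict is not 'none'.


With C = 1/3: the canonical form is 2F1(-1/2, 5/3; 13/12; 1/2). Verdict: no listed reduction: x = 1/2 and upper {-1/2, 5/3} fail every I1-I6 pattern.

Structural cue: x = (1/2) and the product of the first k integers (C = 1/3) is k!.
Term ratio: r(k) = (1/2) * (k-1/2) (k+5/3) / [(k+13/12) (k+1)] ; factor over Q: parameters, x = (1/2), and C = 1/3.


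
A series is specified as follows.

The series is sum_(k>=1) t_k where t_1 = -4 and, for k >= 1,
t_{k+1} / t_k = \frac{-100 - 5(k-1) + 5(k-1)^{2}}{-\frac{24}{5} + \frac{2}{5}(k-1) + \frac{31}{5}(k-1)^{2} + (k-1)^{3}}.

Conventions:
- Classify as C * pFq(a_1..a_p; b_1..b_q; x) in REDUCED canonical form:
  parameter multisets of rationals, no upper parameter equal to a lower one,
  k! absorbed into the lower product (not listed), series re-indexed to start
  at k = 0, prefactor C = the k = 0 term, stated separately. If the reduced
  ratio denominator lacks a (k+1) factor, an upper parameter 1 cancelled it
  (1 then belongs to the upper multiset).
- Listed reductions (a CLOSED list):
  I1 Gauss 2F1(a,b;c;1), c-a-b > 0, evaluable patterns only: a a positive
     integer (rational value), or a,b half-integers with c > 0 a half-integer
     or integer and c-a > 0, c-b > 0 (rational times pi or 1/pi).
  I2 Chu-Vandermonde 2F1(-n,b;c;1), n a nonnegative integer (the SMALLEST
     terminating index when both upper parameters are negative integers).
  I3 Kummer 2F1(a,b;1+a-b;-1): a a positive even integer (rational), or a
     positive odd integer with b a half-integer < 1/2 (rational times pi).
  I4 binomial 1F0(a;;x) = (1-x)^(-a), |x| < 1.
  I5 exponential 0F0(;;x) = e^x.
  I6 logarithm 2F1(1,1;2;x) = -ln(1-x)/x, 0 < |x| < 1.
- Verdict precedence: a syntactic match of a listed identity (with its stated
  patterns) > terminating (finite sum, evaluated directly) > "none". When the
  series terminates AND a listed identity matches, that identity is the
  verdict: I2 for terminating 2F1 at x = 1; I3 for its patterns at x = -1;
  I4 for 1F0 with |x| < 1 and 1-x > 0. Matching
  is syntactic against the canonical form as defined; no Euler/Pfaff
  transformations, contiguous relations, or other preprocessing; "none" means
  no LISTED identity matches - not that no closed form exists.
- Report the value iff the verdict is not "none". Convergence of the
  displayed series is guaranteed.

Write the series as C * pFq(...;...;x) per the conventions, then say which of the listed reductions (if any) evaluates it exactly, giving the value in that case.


Canonical form: C = -4 times 2F2 with upper {-5, 4}, lower {-\frac{4}{5}, 6}, x = 5. Verdict: terminating - upper -5 stops the sum at k = 5; the 6 terms are added exactly. Hence: -\frac{2733977}{11088}.

First insight: t_0 = -4 here, and factor the ratio over Q (C = -4): negated roots = parameters.
Step ratio: r(k) = 5 * (k-5) (k+4) / [(k-\frac{4}{5}) (k+6) (k+1)] ; factor over Q: parameters, x = 5, and C = -4.


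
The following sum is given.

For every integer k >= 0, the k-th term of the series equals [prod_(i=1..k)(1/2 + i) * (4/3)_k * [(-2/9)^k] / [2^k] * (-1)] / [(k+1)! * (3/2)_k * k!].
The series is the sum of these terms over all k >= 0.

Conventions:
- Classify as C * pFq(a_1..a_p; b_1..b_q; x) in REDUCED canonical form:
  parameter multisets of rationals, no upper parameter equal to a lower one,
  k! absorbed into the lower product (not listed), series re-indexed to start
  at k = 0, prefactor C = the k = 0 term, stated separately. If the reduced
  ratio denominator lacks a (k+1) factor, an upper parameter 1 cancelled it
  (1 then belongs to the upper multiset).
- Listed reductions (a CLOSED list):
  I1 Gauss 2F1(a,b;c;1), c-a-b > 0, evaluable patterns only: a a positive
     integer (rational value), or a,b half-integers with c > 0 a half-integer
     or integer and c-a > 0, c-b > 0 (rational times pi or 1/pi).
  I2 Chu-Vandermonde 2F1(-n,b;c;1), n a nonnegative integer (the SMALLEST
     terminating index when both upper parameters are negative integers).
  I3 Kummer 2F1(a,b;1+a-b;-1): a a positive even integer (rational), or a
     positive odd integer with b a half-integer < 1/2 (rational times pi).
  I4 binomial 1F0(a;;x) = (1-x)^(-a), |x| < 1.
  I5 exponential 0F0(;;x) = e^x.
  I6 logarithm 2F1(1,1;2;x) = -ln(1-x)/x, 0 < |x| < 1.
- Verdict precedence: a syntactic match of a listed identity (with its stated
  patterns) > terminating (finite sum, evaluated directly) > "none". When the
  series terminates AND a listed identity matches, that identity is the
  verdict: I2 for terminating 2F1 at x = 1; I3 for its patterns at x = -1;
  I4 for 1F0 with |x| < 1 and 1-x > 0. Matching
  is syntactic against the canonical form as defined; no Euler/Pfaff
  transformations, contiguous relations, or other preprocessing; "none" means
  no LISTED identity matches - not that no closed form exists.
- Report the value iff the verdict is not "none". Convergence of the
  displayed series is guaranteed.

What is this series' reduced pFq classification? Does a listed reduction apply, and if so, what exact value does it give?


With C = -1: the canonical form is 1F1(4/3; 2; -1/9). Verdict: none here - no I1-I6 shape fits x = -1/9 with lower {2}.

Key step: x = (-1/9) and the denominator's factorial ratio (C = -1, x = -1/9) is a lower Pochhammer.
Step ratio: r(k) = (-1/9) * (k+4/3) / [(k+2) (k+1)] - poly over poly, x = (-1/9) from leading terms; C = -1 at k = 0.


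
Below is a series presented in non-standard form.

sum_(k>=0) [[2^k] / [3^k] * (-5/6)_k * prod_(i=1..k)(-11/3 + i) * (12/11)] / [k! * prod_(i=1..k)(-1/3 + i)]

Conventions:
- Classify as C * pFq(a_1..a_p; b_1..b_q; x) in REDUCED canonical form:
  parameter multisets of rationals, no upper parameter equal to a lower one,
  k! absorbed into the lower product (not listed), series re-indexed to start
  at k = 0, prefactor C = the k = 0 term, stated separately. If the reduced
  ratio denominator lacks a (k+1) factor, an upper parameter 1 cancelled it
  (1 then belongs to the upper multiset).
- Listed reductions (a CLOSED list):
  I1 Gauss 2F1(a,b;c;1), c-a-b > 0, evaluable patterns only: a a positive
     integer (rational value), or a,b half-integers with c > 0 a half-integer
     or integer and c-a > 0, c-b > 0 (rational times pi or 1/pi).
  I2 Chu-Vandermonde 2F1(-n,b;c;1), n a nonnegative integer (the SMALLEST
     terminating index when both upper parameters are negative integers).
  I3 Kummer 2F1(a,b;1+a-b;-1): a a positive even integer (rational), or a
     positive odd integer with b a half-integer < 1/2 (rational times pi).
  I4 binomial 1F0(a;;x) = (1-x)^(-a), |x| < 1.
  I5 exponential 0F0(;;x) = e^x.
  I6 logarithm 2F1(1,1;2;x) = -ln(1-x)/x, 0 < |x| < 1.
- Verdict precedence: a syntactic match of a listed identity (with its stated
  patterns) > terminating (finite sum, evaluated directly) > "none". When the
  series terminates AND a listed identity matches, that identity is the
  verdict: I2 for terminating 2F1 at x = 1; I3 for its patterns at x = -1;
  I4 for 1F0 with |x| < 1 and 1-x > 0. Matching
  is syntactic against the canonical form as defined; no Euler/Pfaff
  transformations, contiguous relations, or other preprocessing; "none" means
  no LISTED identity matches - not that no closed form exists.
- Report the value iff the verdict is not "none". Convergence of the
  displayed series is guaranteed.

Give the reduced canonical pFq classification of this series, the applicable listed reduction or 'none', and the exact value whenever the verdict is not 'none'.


Classification (C = 12/11): 2F1 with upper {-8/3, -5/6}, lower {2/3}, argument x = 2/3. Verdict: no listed reduction: x = 2/3 and upper {-8/3, -5/6} fail every I1-I6 pattern.

Structural cue: t_0 = 12/11 here, and the lower running product (C = 12/11) is a rising factorial.
Adjacent-term ratio: r(k) = (2/3) * (k-8/3) (k-5/6) / [(k+2/3) (k+1)] - rational in k, leading ratio (2/3); with t_0 = 12/11, classification follows.


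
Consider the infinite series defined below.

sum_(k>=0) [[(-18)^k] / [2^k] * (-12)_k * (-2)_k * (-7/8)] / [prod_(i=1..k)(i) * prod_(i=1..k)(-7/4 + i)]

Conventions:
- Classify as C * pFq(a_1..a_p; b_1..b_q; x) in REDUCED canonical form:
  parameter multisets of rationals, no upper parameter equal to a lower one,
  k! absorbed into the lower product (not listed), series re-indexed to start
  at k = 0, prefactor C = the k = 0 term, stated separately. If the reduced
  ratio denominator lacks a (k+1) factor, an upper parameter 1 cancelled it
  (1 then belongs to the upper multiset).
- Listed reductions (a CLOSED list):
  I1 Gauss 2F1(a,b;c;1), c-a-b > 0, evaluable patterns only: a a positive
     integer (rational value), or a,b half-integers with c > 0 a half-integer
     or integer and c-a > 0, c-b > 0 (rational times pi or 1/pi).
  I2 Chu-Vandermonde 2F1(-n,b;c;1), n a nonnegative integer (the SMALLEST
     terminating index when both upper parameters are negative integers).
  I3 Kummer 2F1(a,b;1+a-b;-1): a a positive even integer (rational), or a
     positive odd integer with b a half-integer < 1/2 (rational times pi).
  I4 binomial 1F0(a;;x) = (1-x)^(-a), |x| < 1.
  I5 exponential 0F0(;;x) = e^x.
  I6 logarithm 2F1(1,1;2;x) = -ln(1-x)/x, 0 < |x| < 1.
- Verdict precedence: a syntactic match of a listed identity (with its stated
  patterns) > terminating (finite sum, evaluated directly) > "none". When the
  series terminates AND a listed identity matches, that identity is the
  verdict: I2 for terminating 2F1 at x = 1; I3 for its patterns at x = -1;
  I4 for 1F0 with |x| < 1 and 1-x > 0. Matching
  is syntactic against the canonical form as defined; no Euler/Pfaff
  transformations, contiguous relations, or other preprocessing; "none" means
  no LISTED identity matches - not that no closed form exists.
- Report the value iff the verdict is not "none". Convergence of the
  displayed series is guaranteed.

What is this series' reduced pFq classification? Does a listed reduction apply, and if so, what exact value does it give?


At argument -9: a 2F1 with upper {-12, -2}, lower {-3/4}, scaled by C = -7/8. Verdict: terminating - upper parameter -2 makes this a finite sum (last index 2), evaluated exactly. Exact value: 397145/8.

Key step: x = (-9) and the product of the first k integers (C = -7/8, x = -9) is k!.
Adjacent-term ratio: r(k) = (-9) * (k-12) (k-2) / [(k-3/4) (k+1)] ; factor over Q: parameters, x = (-9), and C = -7/8.


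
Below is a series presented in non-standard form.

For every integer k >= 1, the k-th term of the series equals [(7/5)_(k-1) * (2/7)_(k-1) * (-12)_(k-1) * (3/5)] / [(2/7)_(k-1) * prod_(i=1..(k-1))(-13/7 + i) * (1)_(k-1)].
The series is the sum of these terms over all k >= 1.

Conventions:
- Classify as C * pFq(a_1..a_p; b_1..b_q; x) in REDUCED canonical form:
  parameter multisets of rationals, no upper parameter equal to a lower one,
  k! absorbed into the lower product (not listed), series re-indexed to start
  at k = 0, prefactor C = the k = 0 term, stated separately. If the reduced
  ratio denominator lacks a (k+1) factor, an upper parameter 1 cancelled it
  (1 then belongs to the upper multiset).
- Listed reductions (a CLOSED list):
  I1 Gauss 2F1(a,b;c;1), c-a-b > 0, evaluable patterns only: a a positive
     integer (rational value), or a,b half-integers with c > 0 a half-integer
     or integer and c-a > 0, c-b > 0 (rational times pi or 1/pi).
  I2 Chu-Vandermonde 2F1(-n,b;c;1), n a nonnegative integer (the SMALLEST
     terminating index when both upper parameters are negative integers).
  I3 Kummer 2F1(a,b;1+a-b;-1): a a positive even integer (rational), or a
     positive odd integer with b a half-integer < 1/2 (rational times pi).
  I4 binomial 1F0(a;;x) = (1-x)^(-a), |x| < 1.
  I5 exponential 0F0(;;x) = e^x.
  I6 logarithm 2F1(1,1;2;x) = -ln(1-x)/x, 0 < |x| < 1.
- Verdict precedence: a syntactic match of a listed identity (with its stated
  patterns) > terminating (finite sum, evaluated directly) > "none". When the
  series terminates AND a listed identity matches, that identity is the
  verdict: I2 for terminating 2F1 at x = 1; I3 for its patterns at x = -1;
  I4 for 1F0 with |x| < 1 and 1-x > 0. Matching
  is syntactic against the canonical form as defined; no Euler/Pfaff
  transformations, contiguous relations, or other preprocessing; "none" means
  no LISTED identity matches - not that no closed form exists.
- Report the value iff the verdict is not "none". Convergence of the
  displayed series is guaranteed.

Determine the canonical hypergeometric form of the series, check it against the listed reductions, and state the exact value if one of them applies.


Prefactor 3/5, argument 1: 2F1 with upper {-12, 7/5} over lower {-6/7}. Verdict at x = 1: Chu-Vandermonde (I2) matches (terminating 2F1 at x = 1 with n = 12, b = 7/5, c = -6/7). Sum: 111644466480831609/1026735229492187500.

Structural cue: from the first term 3/5: the parameter 2/7 appears in both the upper and lower lists and cancels.
Adjacent-term ratio: r(k) = 1 * (k-12) (k+7/5) / [(k-6/7) (k+1)] - poly over poly, x = 1 from leading terms; C = 3/5 at k = 0.


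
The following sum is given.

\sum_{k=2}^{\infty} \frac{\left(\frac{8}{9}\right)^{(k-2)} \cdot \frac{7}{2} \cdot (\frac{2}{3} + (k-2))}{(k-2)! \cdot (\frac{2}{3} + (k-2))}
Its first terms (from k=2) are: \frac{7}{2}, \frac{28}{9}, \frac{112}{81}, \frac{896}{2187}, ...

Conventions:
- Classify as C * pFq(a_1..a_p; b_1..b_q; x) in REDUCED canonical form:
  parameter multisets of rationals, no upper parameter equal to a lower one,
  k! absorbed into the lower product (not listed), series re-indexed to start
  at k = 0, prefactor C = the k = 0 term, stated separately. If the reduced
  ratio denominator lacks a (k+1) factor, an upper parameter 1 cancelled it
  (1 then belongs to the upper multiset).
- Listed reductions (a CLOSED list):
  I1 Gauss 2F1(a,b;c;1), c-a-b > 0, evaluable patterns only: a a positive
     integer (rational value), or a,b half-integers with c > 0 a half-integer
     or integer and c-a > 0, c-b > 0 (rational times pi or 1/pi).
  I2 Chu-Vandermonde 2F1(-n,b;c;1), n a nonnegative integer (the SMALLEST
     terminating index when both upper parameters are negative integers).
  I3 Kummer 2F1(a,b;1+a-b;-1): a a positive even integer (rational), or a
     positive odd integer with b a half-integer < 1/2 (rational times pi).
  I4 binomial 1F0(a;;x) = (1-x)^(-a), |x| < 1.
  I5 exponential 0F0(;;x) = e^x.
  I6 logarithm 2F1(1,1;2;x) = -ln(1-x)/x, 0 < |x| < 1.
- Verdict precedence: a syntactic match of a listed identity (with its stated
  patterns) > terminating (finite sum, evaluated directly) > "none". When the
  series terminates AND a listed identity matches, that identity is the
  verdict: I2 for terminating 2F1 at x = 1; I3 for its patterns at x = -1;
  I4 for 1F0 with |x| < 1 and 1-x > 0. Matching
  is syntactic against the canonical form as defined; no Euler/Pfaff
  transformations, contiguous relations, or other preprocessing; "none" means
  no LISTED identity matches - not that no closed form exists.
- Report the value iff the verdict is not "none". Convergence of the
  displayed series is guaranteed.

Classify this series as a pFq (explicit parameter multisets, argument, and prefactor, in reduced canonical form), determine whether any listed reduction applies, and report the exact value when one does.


Reduced: x = \frac{8}{9}, 0F0, upper = {-}, lower = {-}, C = \frac{7}{2}. Verdict: this is exponential (I5) (the 0F0 exponential series at x = \frac{8}{9}). Exact value: \frac{7}{2} \cdot e^{\frac{8}{9}}.

The tell: with t_0 = \frac{7}{2}, the factor k + 2/3 cancels (top and bottom), leaving prefactor 7/2.
Ratio: r(k) = \frac{8}{9} * 1 / [(k+1)] - poly over poly, x = \frac{8}{9} from leading terms; C = \frac{7}{2} at k = 0.
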